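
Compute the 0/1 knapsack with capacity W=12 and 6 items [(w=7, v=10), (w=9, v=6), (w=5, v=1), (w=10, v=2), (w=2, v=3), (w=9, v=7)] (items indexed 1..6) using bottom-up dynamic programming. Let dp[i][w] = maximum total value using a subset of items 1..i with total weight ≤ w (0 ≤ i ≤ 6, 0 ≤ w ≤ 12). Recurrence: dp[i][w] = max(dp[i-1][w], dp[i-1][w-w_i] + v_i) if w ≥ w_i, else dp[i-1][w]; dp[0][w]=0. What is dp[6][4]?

i\w   0   1   2   3   4   5   6   7   8   9  10  11  12
  0   0   0   0   0   0   0   0   0   0   0   0   0   0
  1   0   0   0   0   0   0   0  10  10  10  10  10  10
  2   0   0   0   0   0   0   0  10  10  10  10  10  10
  3   0   0   0   0   0   1   1  10  10  10  10  10  11
  4   0   0   0   0   0   1   1  10  10  10  10  10  11
  5   0   0   3   3   3   3   3  10  10  13  13  13  13
  6   0   0   3   3   3   3   3  10  10  13  13  13  13

3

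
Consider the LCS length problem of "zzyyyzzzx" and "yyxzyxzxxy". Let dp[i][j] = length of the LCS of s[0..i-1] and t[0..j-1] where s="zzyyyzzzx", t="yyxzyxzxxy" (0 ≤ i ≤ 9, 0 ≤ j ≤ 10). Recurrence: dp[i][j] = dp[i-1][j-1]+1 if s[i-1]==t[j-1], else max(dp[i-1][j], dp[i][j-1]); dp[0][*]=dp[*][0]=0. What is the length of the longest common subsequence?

5

   ''  y  y  x  z  y  x  z  x  x  y
''  0  0  0  0  0  0  0  0  0  0  0
 z  0  0  0  0  1  1  1  1  1  1  1
 z  0  0  0  0  1  1  1  2  2  2  2
 y  0  1  1  1  1  2  2  2  2  2  3
 y  0  1  2  2  2  2  2  2  2  2  3
 y  0  1  2  2  2  3  3  3  3  3  3
 z  0  1  2  2  3  3  3  4  4  4  4
 z  0  1  2  2  3  3  3  4  4  4  4
 z  0  1  2  2  3  3  3  4  4  4  4
 x  0  1  2  3  3  3  4  4  5  5  5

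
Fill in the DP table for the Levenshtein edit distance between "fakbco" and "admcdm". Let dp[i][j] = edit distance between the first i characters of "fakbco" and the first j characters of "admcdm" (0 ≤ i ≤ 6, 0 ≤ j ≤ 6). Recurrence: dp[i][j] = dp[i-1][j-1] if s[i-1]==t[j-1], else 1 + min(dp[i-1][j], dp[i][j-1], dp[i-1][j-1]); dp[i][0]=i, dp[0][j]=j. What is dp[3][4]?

4

   ''  a  d  m  c  d  m
''  0  1  2  3  4  5  6
 f  1  1  2  3  4  5  6
 a  2  1  2  3  4  5  6
 k  3  2  2  3  4  5  6
 b  4  3  3  3  4  5  6
 c  5  4  4  4  3  4  5
 o  6  5  5  5  4  4  5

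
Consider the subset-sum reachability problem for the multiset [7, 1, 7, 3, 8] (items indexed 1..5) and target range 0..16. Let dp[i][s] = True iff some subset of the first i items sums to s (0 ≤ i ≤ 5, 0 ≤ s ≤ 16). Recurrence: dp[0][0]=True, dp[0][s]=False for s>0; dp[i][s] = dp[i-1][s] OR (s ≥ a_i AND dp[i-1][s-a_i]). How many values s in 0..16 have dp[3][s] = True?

i\s   0   1   2   3   4   5   6   7   8   9  10  11  12  13  14  15  16
  0   T   F   F   F   F   F   F   F   F   F   F   F   F   F   F   F   F
  1   T   F   F   F   F   F   F   T   F   F   F   F   F   F   F   F   F
  2   T   T   F   F   F   F   F   T   T   F   F   F   F   F   F   F   F
  3   T   T   F   F   F   F   F   T   T   F   F   F   F   F   T   T   F
  4   T   T   F   T   T   F   F   T   T   F   T   T   F   F   T   T   F
  5   T   T   F   T   T   F   F   T   T   T   T   T   T   F   T   T   T

6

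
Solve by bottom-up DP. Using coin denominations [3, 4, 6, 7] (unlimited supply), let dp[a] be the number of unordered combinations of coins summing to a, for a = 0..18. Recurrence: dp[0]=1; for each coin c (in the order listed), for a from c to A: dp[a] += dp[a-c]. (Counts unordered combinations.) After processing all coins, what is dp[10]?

3

after  coin     0     1     2     3     4     5     6     7     8     9    10    11    12    13    14    15    16    17    18
          3     1     0     0     1     0     0     1     0     0     1     0     0     1     0     0     1     0     0     1
          4     1     0     0     1     1     0     1     1     1     1     1     1     2     1     1     2     2     1     2
          6     1     0     0     1     1     0     2     1     1     2     2     1     4     2     2     4     4     2     6
          7     1     0     0     1     1     0     2     2     1     2     3     2     4     4     4     5     6     5     8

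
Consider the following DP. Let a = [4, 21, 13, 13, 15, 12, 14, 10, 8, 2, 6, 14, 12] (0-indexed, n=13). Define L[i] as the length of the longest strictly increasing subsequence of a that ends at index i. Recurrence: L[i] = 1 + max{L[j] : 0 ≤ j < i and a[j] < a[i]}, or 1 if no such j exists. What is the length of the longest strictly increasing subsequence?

3

   i    0    1    2    3    4    5    6    7    8    9   10   11   12
a[i]    4   21   13   13   15   12   14   10    8    2    6   14   12
L[i]    1    2    2    2    3    2    3    2    2    1    2    3    3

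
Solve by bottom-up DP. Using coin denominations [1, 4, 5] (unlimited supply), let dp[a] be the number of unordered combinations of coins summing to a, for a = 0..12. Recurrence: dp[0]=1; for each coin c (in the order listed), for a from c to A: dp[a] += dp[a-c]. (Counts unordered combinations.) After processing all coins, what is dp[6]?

3

after  coin     0     1     2     3     4     5     6     7     8     9    10    11    12
          1     1     1     1     1     1     1     1     1     1     1     1     1     1
          4     1     1     1     1     2     2     2     2     3     3     3     3     4
          5     1     1     1     1     2     3     3     3     4     5     6     6     7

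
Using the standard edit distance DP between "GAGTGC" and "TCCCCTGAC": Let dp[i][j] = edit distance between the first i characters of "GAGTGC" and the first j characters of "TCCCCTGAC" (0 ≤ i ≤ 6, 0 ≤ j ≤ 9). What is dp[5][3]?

5

   ''  T  C  C  C  C  T  G  A  C
''  0  1  2  3  4  5  6  7  8  9
 G  1  1  2  3  4  5  6  6  7  8
 A  2  2  2  3  4  5  6  7  6  7
 G  3  3  3  3  4  5  6  6  7  7
 T  4  3  4  4  4  5  5  6  7  8
 G  5  4  4  5  5  5  6  5  6  7
 C  6  5  4  4  5  5  6  6  6  6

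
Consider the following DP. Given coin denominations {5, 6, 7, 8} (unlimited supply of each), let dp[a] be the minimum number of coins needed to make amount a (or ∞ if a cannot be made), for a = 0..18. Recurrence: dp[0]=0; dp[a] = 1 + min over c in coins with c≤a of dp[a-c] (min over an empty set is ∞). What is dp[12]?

 a  0  1  2  3  4  5  6  7  8  9 10 11 12 13 14 15 16 17 18
dp  0  -  -  -  -  1  1  1  1  -  2  2  2  2  2  2  2  3  3
(- denotes ∞ / unreachable)

2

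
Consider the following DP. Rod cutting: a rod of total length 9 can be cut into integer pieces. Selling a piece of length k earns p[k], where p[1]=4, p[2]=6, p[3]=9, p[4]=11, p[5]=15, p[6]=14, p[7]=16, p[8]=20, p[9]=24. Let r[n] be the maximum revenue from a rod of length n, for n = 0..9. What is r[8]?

   n    0    1    2    3    4    5    6    7    8    9
r[n]    0    4    8   12   16   20   24   28   32   36

32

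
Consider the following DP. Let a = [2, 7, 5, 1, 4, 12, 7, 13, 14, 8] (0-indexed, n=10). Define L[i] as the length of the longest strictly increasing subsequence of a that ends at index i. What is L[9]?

   i    0    1    2    3    4    5    6    7    8    9
a[i]    2    7    5    1    4   12    7   13   14    8
L[i]    1    2    2    1    2    3    3    4    5    4

4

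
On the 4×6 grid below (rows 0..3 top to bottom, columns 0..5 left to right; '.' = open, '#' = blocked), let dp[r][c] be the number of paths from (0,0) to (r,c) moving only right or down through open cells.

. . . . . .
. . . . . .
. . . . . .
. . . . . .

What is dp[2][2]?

6

r\c   0   1   2   3   4   5
  0   1   1   1   1   1   1
  1   1   2   3   4   5   6
  2   1   3   6  10  15  21
  3   1   4  10  20  35  56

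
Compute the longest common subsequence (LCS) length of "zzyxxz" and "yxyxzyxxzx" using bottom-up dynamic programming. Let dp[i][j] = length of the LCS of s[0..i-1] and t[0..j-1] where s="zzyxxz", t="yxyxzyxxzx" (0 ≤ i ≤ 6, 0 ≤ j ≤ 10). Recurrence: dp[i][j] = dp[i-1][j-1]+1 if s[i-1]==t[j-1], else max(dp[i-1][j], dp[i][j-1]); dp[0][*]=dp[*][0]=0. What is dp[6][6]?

   ''  y  x  y  x  z  y  x  x  z  x
''  0  0  0  0  0  0  0  0  0  0  0
 z  0  0  0  0  0  1  1  1  1  1  1
 z  0  0  0  0  0  1  1  1  1  2  2
 y  0  1  1  1  1  1  2  2  2  2  2
 x  0  1  2  2  2  2  2  3  3  3  3
 x  0  1  2  2  3  3  3  3  4  4  4
 z  0  1  2  2  3  4  4  4  4  5  5

4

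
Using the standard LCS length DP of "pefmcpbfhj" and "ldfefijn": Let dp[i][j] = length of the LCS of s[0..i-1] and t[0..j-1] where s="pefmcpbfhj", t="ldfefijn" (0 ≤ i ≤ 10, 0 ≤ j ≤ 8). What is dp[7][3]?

1

   ''  l  d  f  e  f  i  j  n
''  0  0  0  0  0  0  0  0  0
 p  0  0  0  0  0  0  0  0  0
 e  0  0  0  0  1  1  1  1  1
 f  0  0  0  1  1  2  2  2  2
 m  0  0  0  1  1  2  2  2  2
 c  0  0  0  1  1  2  2  2  2
 p  0  0  0  1  1  2  2  2  2
 b  0  0  0  1  1  2  2  2  2
 f  0  0  0  1  1  2  2  2  2
 h  0  0  0  1  1  2  2  2  2
 j  0  0  0  1  1  2  2  3  3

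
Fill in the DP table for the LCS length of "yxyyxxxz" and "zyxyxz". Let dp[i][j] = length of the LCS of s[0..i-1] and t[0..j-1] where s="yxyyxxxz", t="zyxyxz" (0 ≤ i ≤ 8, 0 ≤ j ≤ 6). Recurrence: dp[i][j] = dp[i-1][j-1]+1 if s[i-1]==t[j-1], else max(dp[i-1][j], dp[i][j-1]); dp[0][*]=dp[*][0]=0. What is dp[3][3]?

   ''  z  y  x  y  x  z
''  0  0  0  0  0  0  0
 y  0  0  1  1  1  1  1
 x  0  0  1  2  2  2  2
 y  0  0  1  2  3  3  3
 y  0  0  1  2  3  3  3
 x  0  0  1  2  3  4  4
 x  0  0  1  2  3  4  4
 x  0  0  1  2  3  4  4
 z  0  1  1  2  3  4  5

2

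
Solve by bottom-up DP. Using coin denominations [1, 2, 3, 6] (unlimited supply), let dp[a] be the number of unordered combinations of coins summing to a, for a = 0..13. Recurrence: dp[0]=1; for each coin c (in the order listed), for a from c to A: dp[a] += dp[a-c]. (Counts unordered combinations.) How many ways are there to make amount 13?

after  coin     0     1     2     3     4     5     6     7     8     9    10    11    12    13
          1     1     1     1     1     1     1     1     1     1     1     1     1     1     1
          2     1     1     2     2     3     3     4     4     5     5     6     6     7     7
          3     1     1     2     3     4     5     7     8    10    12    14    16    19    21
          6     1     1     2     3     4     5     8     9    12    15    18    21    27    30

30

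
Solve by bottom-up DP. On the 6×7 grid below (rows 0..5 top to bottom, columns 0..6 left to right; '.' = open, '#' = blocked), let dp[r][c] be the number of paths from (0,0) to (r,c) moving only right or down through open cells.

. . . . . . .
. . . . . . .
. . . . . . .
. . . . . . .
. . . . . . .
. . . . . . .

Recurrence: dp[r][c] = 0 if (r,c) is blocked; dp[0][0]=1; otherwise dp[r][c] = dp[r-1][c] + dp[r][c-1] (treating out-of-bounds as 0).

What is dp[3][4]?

35

r\c   0   1   2   3   4   5   6
  0   1   1   1   1   1   1   1
  1   1   2   3   4   5   6   7
  2   1   3   6  10  15  21  28
  3   1   4  10  20  35  56  84
  4   1   5  15  35  70 126 210
  5   1   6  21  56 126 252 462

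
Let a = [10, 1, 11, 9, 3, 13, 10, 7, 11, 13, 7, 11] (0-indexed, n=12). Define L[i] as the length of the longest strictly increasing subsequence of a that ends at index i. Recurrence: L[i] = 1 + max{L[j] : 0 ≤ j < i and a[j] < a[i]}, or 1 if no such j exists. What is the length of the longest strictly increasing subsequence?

5

   i    0    1    2    3    4    5    6    7    8    9   10   11
a[i]   10    1   11    9    3   13   10    7   11   13    7   11
L[i]    1    1    2    2    2    3    3    3    4    5    3    4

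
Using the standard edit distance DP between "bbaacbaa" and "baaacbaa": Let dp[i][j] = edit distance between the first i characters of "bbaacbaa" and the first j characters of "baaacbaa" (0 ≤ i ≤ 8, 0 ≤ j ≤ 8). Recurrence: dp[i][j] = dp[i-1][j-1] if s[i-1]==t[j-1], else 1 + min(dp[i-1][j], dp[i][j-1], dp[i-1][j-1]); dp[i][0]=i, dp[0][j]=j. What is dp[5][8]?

   ''  b  a  a  a  c  b  a  a
''  0  1  2  3  4  5  6  7  8
 b  1  0  1  2  3  4  5  6  7
 b  2  1  1  2  3  4  4  5  6
 a  3  2  1  1  2  3  4  4  5
 a  4  3  2  1  1  2  3  4  4
 c  5  4  3  2  2  1  2  3  4
 b  6  5  4  3  3  2  1  2  3
 a  7  6  5  4  3  3  2  1  2
 a  8  7  6  5  4  4  3  2  1

4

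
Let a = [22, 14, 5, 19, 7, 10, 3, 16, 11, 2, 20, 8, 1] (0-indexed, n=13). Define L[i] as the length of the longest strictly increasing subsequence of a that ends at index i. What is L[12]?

   i    0    1    2    3    4    5    6    7    8    9   10   11   12
a[i]   22   14    5   19    7   10    3   16   11    2   20    8    1
L[i]    1    1    1    2    2    3    1    4    4    1    5    3    1

1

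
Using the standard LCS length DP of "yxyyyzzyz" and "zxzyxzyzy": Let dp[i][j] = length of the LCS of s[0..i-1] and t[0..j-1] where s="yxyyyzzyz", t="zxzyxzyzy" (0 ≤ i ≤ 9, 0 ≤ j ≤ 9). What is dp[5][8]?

   ''  z  x  z  y  x  z  y  z  y
''  0  0  0  0  0  0  0  0  0  0
 y  0  0  0  0  1  1  1  1  1  1
 x  0  0  1  1  1  2  2  2  2  2
 y  0  0  1  1  2  2  2  3  3  3
 y  0  0  1  1  2  2  2  3  3  4
 y  0  0  1  1  2  2  2  3  3  4
 z  0  1  1  2  2  2  3  3  4  4
 z  0  1  1  2  2  2  3  3  4  4
 y  0  1  1  2  3  3  3  4  4  5
 z  0  1  1  2  3  3  4  4  5  5

3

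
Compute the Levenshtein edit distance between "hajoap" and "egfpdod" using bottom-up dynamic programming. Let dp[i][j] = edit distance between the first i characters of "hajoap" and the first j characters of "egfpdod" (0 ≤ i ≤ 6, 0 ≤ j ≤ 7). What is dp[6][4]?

   ''  e  g  f  p  d  o  d
''  0  1  2  3  4  5  6  7
 h  1  1  2  3  4  5  6  7
 a  2  2  2  3  4  5  6  7
 j  3  3  3  3  4  5  6  7
 o  4  4  4  4  4  5  5  6
 a  5  5  5  5  5  5  6  6
 p  6  6  6  6  5  6  6  7

5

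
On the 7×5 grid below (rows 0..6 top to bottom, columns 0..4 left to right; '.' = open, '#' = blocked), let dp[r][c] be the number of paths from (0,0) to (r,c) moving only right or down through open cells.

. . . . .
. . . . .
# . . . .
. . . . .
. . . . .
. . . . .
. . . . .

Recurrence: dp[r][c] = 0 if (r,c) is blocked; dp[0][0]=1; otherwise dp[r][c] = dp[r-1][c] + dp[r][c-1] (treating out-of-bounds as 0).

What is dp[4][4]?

55

r\c   0   1   2   3   4
  0   1   1   1   1   1
  1   1   2   3   4   5
  2   0   2   5   9  14
  3   0   2   7  16  30
  4   0   2   9  25  55
  5   0   2  11  36  91
  6   0   2  13  49 140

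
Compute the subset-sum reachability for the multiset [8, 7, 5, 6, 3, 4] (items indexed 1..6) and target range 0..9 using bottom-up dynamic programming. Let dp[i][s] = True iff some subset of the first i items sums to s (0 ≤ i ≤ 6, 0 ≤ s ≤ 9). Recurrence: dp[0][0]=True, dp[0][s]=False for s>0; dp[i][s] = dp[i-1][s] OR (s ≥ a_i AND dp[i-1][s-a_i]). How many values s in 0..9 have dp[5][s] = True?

i\s   0   1   2   3   4   5   6   7   8   9
  0   T   F   F   F   F   F   F   F   F   F
  1   T   F   F   F   F   F   F   F   T   F
  2   T   F   F   F   F   F   F   T   T   F
  3   T   F   F   F   F   T   F   T   T   F
  4   T   F   F   F   F   T   T   T   T   F
  5   T   F   F   T   F   T   T   T   T   T
  6   T   F   F   T   T   T   T   T   T   T

7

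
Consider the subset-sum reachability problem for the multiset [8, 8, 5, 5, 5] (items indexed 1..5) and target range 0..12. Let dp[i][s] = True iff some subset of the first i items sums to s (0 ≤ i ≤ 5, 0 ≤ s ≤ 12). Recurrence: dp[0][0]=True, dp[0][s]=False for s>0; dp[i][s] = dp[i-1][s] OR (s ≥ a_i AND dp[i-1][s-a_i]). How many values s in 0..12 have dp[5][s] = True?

i\s   0   1   2   3   4   5   6   7   8   9  10  11  12
  0   T   F   F   F   F   F   F   F   F   F   F   F   F
  1   T   F   F   F   F   F   F   F   T   F   F   F   F
  2   T   F   F   F   F   F   F   F   T   F   F   F   F
  3   T   F   F   F   F   T   F   F   T   F   F   F   F
  4   T   F   F   F   F   T   F   F   T   F   T   F   F
  5   T   F   F   F   F   T   F   F   T   F   T   F   F

4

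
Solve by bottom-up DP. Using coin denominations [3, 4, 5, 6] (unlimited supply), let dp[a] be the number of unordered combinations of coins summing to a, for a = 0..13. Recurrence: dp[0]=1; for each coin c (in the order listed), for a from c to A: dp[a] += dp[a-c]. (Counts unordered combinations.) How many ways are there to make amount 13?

after  coin     0     1     2     3     4     5     6     7     8     9    10    11    12    13
          3     1     0     0     1     0     0     1     0     0     1     0     0     1     0
          4     1     0     0     1     1     0     1     1     1     1     1     1     2     1
          5     1     0     0     1     1     1     1     1     2     2     2     2     3     3
          6     1     0     0     1     1     1     2     1     2     3     3     3     5     4

4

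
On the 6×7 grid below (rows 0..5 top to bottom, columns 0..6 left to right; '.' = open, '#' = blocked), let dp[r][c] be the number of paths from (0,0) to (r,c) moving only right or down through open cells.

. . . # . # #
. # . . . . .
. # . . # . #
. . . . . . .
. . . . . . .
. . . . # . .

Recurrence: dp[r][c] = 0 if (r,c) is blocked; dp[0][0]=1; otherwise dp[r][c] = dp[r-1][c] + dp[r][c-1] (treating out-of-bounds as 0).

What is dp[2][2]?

1

r\c   0   1   2   3   4   5   6
  0   1   1   1   0   0   0   0
  1   1   0   1   1   1   1   1
  2   1   0   1   2   0   1   0
  3   1   1   2   4   4   5   5
  4   1   2   4   8  12  17  22
  5   1   3   7  15   0  17  39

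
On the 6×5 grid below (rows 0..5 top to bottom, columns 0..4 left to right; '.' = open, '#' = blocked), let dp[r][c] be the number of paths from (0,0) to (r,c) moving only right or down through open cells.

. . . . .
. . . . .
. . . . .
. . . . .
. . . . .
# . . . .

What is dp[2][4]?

r\c   0   1   2   3   4
  0   1   1   1   1   1
  1   1   2   3   4   5
  2   1   3   6  10  15
  3   1   4  10  20  35
  4   1   5  15  35  70
  5   0   5  20  55 125

15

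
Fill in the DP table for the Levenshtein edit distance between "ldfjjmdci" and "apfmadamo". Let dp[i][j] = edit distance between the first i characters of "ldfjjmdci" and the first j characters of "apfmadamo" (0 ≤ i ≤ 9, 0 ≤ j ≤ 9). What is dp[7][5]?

   ''  a  p  f  m  a  d  a  m  o
''  0  1  2  3  4  5  6  7  8  9
 l  1  1  2  3  4  5  6  7  8  9
 d  2  2  2  3  4  5  5  6  7  8
 f  3  3  3  2  3  4  5  6  7  8
 j  4  4  4  3  3  4  5  6  7  8
 j  5  5  5  4  4  4  5  6  7  8
 m  6  6  6  5  4  5  5  6  6  7
 d  7  7  7  6  5  5  5  6  7  7
 c  8  8  8  7  6  6  6  6  7  8
 i  9  9  9  8  7  7  7  7  7  8

5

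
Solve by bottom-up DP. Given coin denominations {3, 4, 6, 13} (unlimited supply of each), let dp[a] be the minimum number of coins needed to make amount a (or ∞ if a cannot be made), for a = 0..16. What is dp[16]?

2

 a  0  1  2  3  4  5  6  7  8  9 10 11 12 13 14 15 16
dp  0  -  -  1  1  -  1  2  2  2  2  3  2  1  3  3  2
(- denotes ∞ / unreachable)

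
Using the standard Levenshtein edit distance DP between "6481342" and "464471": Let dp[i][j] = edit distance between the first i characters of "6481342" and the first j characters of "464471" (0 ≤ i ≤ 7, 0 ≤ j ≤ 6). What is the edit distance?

   ''  4  6  4  4  7  1
''  0  1  2  3  4  5  6
 6  1  1  1  2  3  4  5
 4  2  1  2  1  2  3  4
 8  3  2  2  2  2  3  4
 1  4  3  3  3  3  3  3
 3  5  4  4  4  4  4  4
 4  6  5  5  4  4  5  5
 2  7  6  6  5  5  5  6

6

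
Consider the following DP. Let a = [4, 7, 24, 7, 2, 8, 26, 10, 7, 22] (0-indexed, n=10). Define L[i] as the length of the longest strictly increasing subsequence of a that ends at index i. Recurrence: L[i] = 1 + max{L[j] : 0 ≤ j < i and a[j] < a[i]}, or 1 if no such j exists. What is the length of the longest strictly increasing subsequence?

   i    0    1    2    3    4    5    6    7    8    9
a[i]    4    7   24    7    2    8   26   10    7   22
L[i]    1    2    3    2    1    3    4    4    2    5

5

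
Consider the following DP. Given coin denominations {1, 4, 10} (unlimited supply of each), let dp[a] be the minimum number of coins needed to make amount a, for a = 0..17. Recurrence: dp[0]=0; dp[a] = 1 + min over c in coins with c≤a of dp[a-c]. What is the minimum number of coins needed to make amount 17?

5

 a  0  1  2  3  4  5  6  7  8  9 10 11 12 13 14 15 16 17
dp  0  1  2  3  1  2  3  4  2  3  1  2  3  4  2  3  4  5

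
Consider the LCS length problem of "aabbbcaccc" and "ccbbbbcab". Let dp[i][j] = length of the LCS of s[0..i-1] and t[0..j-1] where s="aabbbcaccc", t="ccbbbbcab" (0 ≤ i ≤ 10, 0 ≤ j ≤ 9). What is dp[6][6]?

   ''  c  c  b  b  b  b  c  a  b
''  0  0  0  0  0  0  0  0  0  0
 a  0  0  0  0  0  0  0  0  1  1
 a  0  0  0  0  0  0  0  0  1  1
 b  0  0  0  1  1  1  1  1  1  2
 b  0  0  0  1  2  2  2  2  2  2
 b  0  0  0  1  2  3  3  3  3  3
 c  0  1  1  1  2  3  3  4  4  4
 a  0  1  1  1  2  3  3  4  5  5
 c  0  1  2  2  2  3  3  4  5  5
 c  0  1  2  2  2  3  3  4  5  5
 c  0  1  2  2  2  3  3  4  5  5

3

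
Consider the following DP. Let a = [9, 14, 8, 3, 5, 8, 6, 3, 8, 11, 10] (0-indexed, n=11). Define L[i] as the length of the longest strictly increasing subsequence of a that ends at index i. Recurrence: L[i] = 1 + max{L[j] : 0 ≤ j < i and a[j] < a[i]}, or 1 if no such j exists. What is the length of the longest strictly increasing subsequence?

   i    0    1    2    3    4    5    6    7    8    9   10
a[i]    9   14    8    3    5    8    6    3    8   11   10
L[i]    1    2    1    1    2    3    3    1    4    5    5

5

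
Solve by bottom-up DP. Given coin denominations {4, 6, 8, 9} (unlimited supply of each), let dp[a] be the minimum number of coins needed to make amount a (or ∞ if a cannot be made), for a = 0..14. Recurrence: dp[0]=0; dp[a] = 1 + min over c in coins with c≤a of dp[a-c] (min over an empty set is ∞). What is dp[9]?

1

 a  0  1  2  3  4  5  6  7  8  9 10 11 12 13 14
dp  0  -  -  -  1  -  1  -  1  1  2  -  2  2  2
(- denotes ∞ / unreachable)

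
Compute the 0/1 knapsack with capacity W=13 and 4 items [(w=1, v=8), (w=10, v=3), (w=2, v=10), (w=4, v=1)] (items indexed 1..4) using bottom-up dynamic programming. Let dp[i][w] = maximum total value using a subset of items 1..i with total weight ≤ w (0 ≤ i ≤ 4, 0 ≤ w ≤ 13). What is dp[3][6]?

18

i\w   0   1   2   3   4   5   6   7   8   9  10  11  12  13
  0   0   0   0   0   0   0   0   0   0   0   0   0   0   0
  1   0   8   8   8   8   8   8   8   8   8   8   8   8   8
  2   0   8   8   8   8   8   8   8   8   8   8  11  11  11
  3   0   8  10  18  18  18  18  18  18  18  18  18  18  21
  4   0   8  10  18  18  18  18  19  19  19  19  19  19  21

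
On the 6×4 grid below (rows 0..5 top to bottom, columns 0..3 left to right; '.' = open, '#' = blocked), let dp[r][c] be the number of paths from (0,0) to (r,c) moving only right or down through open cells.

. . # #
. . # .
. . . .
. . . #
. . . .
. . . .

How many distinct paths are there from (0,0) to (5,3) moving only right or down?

30

r\c   0   1   2   3
  0   1   1   0   0
  1   1   2   0   0
  2   1   3   3   3
  3   1   4   7   0
  4   1   5  12  12
  5   1   6  18  30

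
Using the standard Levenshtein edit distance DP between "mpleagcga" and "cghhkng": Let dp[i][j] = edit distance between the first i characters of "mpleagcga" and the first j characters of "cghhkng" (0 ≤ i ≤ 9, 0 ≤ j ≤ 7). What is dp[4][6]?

   ''  c  g  h  h  k  n  g
''  0  1  2  3  4  5  6  7
 m  1  1  2  3  4  5  6  7
 p  2  2  2  3  4  5  6  7
 l  3  3  3  3  4  5  6  7
 e  4  4  4  4  4  5  6  7
 a  5  5  5  5  5  5  6  7
 g  6  6  5  6  6  6  6  6
 c  7  6  6  6  7  7  7  7
 g  8  7  6  7  7  8  8  7
 a  9  8  7  7  8  8  9  8

6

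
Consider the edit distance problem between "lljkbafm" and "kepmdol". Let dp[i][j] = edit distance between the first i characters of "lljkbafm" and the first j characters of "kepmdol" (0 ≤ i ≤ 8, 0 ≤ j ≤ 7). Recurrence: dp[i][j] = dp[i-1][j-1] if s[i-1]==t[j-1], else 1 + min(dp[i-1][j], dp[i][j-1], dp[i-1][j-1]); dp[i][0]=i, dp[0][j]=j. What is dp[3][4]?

   ''  k  e  p  m  d  o  l
''  0  1  2  3  4  5  6  7
 l  1  1  2  3  4  5  6  6
 l  2  2  2  3  4  5  6  6
 j  3  3  3  3  4  5  6  7
 k  4  3  4  4  4  5  6  7
 b  5  4  4  5  5  5  6  7
 a  6  5  5  5  6  6  6  7
 f  7  6  6  6  6  7  7  7
 m  8  7  7  7  6  7  8  8

4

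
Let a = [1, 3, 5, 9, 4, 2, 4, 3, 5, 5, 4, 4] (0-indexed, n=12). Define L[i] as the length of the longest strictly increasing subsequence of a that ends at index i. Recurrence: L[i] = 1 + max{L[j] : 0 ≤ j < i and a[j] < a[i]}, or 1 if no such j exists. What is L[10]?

   i    0    1    2    3    4    5    6    7    8    9   10   11
a[i]    1    3    5    9    4    2    4    3    5    5    4    4
L[i]    1    2    3    4    3    2    3    3    4    4    4    4

4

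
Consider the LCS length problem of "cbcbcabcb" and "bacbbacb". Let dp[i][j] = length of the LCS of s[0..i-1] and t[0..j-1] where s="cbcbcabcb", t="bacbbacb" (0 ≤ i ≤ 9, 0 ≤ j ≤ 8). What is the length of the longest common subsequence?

   ''  b  a  c  b  b  a  c  b
''  0  0  0  0  0  0  0  0  0
 c  0  0  0  1  1  1  1  1  1
 b  0  1  1  1  2  2  2  2  2
 c  0  1  1  2  2  2  2  3  3
 b  0  1  1  2  3  3  3  3  4
 c  0  1  1  2  3  3  3  4  4
 a  0  1  2  2  3  3  4  4  4
 b  0  1  2  2  3  4  4  4  5
 c  0  1  2  3  3  4  4  5  5
 b  0  1  2  3  4  4  4  5  6

6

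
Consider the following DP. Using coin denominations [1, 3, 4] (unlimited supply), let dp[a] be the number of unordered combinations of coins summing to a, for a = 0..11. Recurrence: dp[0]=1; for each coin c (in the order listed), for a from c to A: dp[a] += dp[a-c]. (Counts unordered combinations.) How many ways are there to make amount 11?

after  coin     0     1     2     3     4     5     6     7     8     9    10    11
          1     1     1     1     1     1     1     1     1     1     1     1     1
          3     1     1     1     2     2     2     3     3     3     4     4     4
          4     1     1     1     2     3     3     4     5     6     7     8     9

9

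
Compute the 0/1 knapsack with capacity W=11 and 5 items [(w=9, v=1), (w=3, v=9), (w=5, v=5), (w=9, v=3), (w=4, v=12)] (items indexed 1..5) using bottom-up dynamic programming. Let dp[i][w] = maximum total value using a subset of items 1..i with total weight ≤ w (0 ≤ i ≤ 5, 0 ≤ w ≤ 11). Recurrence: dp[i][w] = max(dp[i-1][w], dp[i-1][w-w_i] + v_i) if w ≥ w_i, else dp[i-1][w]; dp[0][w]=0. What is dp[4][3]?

i\w   0   1   2   3   4   5   6   7   8   9  10  11
  0   0   0   0   0   0   0   0   0   0   0   0   0
  1   0   0   0   0   0   0   0   0   0   1   1   1
  2   0   0   0   9   9   9   9   9   9   9   9   9
  3   0   0   0   9   9   9   9   9  14  14  14  14
  4   0   0   0   9   9   9   9   9  14  14  14  14
  5   0   0   0   9  12  12  12  21  21  21  21  21

9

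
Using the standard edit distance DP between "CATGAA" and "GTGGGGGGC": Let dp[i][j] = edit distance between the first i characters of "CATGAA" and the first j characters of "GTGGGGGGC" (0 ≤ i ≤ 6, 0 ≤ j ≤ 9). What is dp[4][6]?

   ''  G  T  G  G  G  G  G  G  C
''  0  1  2  3  4  5  6  7  8  9
 C  1  1  2  3  4  5  6  7  8  8
 A  2  2  2  3  4  5  6  7  8  9
 T  3  3  2  3  4  5  6  7  8  9
 G  4  3  3  2  3  4  5  6  7  8
 A  5  4  4  3  3  4  5  6  7  8
 A  6  5  5  4  4  4  5  6  7  8

5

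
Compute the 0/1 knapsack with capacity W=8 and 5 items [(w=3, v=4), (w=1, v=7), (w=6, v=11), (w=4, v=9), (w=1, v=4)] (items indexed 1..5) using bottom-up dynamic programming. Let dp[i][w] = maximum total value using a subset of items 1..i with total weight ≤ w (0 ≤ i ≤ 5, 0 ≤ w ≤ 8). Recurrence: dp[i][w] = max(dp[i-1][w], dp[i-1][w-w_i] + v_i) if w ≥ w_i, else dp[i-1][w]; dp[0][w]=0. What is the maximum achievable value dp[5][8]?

i\w   0   1   2   3   4   5   6   7   8
  0   0   0   0   0   0   0   0   0   0
  1   0   0   0   4   4   4   4   4   4
  2   0   7   7   7  11  11  11  11  11
  3   0   7   7   7  11  11  11  18  18
  4   0   7   7   7  11  16  16  18  20
  5   0   7  11  11  11  16  20  20  22

22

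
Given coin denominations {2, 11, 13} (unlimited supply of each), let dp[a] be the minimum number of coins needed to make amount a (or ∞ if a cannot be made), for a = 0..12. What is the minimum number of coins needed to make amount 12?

 a  0  1  2  3  4  5  6  7  8  9 10 11 12
dp  0  -  1  -  2  -  3  -  4  -  5  1  6
(- denotes ∞ / unreachable)

6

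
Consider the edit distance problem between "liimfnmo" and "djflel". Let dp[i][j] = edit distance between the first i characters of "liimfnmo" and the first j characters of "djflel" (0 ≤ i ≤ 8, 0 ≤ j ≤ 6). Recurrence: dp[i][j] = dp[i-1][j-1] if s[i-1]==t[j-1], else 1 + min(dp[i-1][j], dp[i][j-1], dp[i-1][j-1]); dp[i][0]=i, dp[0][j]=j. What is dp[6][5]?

   ''  d  j  f  l  e  l
''  0  1  2  3  4  5  6
 l  1  1  2  3  3  4  5
 i  2  2  2  3  4  4  5
 i  3  3  3  3  4  5  5
 m  4  4  4  4  4  5  6
 f  5  5  5  4  5  5  6
 n  6  6  6  5  5  6  6
 m  7  7  7  6  6  6  7
 o  8  8  8  7  7  7  7

6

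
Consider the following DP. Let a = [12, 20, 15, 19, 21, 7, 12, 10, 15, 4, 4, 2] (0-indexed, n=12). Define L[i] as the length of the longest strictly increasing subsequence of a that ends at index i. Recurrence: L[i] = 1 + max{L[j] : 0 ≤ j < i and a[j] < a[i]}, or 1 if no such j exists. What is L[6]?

   i    0    1    2    3    4    5    6    7    8    9   10   11
a[i]   12   20   15   19   21    7   12   10   15    4    4    2
L[i]    1    2    2    3    4    1    2    2    3    1    1    1

2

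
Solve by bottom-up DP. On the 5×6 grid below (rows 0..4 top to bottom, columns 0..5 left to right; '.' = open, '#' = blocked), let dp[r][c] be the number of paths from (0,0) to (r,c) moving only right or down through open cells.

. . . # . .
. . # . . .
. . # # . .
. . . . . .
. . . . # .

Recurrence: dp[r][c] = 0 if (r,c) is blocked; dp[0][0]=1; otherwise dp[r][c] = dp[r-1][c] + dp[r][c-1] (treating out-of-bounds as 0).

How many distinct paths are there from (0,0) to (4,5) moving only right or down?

r\c   0   1   2   3   4   5
  0   1   1   1   0   0   0
  1   1   2   0   0   0   0
  2   1   3   0   0   0   0
  3   1   4   4   4   4   4
  4   1   5   9  13   0   4

4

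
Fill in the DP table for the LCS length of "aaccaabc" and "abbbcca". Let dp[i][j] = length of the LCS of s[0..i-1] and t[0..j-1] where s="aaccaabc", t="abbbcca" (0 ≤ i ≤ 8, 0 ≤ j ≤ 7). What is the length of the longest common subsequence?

4

   ''  a  b  b  b  c  c  a
''  0  0  0  0  0  0  0  0
 a  0  1  1  1  1  1  1  1
 a  0  1  1  1  1  1  1  2
 c  0  1  1  1  1  2  2  2
 c  0  1  1  1  1  2  3  3
 a  0  1  1  1  1  2  3  4
 a  0  1  1  1  1  2  3  4
 b  0  1  2  2  2  2  3  4
 c  0  1  2  2  2  3  3  4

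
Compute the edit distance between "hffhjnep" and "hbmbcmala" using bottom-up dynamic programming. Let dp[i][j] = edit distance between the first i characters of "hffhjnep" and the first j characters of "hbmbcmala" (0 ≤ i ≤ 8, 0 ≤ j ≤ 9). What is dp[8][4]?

7

   ''  h  b  m  b  c  m  a  l  a
''  0  1  2  3  4  5  6  7  8  9
 h  1  0  1  2  3  4  5  6  7  8
 f  2  1  1  2  3  4  5  6  7  8
 f  3  2  2  2  3  4  5  6  7  8
 h  4  3  3  3  3  4  5  6  7  8
 j  5  4  4  4  4  4  5  6  7  8
 n  6  5  5  5  5  5  5  6  7  8
 e  7  6  6  6  6  6  6  6  7  8
 p  8  7  7  7  7  7  7  7  7  8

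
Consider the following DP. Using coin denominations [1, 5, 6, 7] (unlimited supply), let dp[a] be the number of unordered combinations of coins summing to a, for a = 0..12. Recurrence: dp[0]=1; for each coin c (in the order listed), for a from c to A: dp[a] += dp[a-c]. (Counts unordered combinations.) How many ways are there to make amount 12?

after  coin     0     1     2     3     4     5     6     7     8     9    10    11    12
          1     1     1     1     1     1     1     1     1     1     1     1     1     1
          5     1     1     1     1     1     2     2     2     2     2     3     3     3
          6     1     1     1     1     1     2     3     3     3     3     4     5     6
          7     1     1     1     1     1     2     3     4     4     4     5     6     8

8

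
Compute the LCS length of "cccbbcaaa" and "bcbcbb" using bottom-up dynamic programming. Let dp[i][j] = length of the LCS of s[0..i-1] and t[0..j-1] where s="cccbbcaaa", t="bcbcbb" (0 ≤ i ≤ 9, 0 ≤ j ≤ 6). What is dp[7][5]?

   ''  b  c  b  c  b  b
''  0  0  0  0  0  0  0
 c  0  0  1  1  1  1  1
 c  0  0  1  1  2  2  2
 c  0  0  1  1  2  2  2
 b  0  1  1  2  2  3  3
 b  0  1  1  2  2  3  4
 c  0  1  2  2  3  3  4
 a  0  1  2  2  3  3  4
 a  0  1  2  2  3  3  4
 a  0  1  2  2  3  3  4

3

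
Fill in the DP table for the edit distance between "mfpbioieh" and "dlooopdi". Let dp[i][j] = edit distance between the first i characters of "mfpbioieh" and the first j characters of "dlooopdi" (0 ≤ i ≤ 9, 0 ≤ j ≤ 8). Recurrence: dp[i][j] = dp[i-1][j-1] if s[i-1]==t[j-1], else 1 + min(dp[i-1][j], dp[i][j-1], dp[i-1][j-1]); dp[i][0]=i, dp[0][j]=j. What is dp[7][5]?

6

   ''  d  l  o  o  o  p  d  i
''  0  1  2  3  4  5  6  7  8
 m  1  1  2  3  4  5  6  7  8
 f  2  2  2  3  4  5  6  7  8
 p  3  3  3  3  4  5  5  6  7
 b  4  4  4  4  4  5  6  6  7
 i  5  5  5  5  5  5  6  7  6
 o  6  6  6  5  5  5  6  7  7
 i  7  7  7  6  6  6  6  7  7
 e  8  8  8  7  7  7  7  7  8
 h  9  9  9  8  8  8  8  8  8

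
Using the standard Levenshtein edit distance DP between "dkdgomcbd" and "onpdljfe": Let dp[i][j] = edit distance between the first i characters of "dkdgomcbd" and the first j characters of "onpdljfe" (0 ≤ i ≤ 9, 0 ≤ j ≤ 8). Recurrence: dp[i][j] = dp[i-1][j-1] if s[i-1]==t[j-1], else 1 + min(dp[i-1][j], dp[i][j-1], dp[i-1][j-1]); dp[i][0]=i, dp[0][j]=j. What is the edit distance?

   ''  o  n  p  d  l  j  f  e
''  0  1  2  3  4  5  6  7  8
 d  1  1  2  3  3  4  5  6  7
 k  2  2  2  3  4  4  5  6  7
 d  3  3  3  3  3  4  5  6  7
 g  4  4  4  4  4  4  5  6  7
 o  5  4  5  5  5  5  5  6  7
 m  6  5  5  6  6  6  6  6  7
 c  7  6  6  6  7  7  7  7  7
 b  8  7  7  7  7  8  8  8  8
 d  9  8  8  8  7  8  9  9  9

9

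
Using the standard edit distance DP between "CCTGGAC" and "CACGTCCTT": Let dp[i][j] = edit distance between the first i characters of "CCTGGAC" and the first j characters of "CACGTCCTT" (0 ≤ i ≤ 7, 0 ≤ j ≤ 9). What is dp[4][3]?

3

   ''  C  A  C  G  T  C  C  T  T
''  0  1  2  3  4  5  6  7  8  9
 C  1  0  1  2  3  4  5  6  7  8
 C  2  1  1  1  2  3  4  5  6  7
 T  3  2  2  2  2  2  3  4  5  6
 G  4  3  3  3  2  3  3  4  5  6
 G  5  4  4  4  3  3  4  4  5  6
 A  6  5  4  5  4  4  4  5  5  6
 C  7  6  5  4  5  5  4  4  5  6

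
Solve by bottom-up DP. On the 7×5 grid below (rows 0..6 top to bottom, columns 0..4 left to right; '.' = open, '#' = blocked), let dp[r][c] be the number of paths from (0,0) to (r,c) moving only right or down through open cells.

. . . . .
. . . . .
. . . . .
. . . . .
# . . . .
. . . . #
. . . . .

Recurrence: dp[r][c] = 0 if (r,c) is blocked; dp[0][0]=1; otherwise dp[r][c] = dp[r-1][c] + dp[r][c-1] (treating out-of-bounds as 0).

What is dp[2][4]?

15

r\c   0   1   2   3   4
  0   1   1   1   1   1
  1   1   2   3   4   5
  2   1   3   6  10  15
  3   1   4  10  20  35
  4   0   4  14  34  69
  5   0   4  18  52   0
  6   0   4  22  74  74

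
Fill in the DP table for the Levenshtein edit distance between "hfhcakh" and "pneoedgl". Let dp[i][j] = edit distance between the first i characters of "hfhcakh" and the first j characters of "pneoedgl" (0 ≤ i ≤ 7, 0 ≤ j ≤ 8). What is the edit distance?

8

   ''  p  n  e  o  e  d  g  l
''  0  1  2  3  4  5  6  7  8
 h  1  1  2  3  4  5  6  7  8
 f  2  2  2  3  4  5  6  7  8
 h  3  3  3  3  4  5  6  7  8
 c  4  4  4  4  4  5  6  7  8
 a  5  5  5  5  5  5  6  7  8
 k  6  6  6  6  6  6  6  7  8
 h  7  7  7  7  7  7  7  7  8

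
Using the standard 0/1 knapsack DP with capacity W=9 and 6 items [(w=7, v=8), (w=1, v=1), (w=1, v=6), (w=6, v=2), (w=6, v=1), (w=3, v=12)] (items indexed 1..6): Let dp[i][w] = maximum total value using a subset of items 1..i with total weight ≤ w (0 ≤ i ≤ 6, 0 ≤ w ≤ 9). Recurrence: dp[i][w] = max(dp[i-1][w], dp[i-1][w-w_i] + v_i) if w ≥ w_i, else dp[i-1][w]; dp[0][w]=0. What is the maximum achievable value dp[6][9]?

19

i\w   0   1   2   3   4   5   6   7   8   9
  0   0   0   0   0   0   0   0   0   0   0
  1   0   0   0   0   0   0   0   8   8   8
  2   0   1   1   1   1   1   1   8   9   9
  3   0   6   7   7   7   7   7   8  14  15
  4   0   6   7   7   7   7   7   8  14  15
  5   0   6   7   7   7   7   7   8  14  15
  6   0   6   7  12  18  19  19  19  19  19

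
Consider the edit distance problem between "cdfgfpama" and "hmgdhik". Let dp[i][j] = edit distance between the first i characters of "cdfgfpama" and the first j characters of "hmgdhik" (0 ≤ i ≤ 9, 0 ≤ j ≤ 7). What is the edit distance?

   ''  h  m  g  d  h  i  k
''  0  1  2  3  4  5  6  7
 c  1  1  2  3  4  5  6  7
 d  2  2  2  3  3  4  5  6
 f  3  3  3  3  4  4  5  6
 g  4  4  4  3  4  5  5  6
 f  5  5  5  4  4  5  6  6
 p  6  6  6  5  5  5  6  7
 a  7  7  7  6  6  6  6  7
 m  8  8  7  7  7  7  7  7
 a  9  9  8  8  8  8  8  8

8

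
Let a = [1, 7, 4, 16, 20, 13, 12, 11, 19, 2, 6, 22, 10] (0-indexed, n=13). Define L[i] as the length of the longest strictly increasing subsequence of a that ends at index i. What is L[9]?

   i    0    1    2    3    4    5    6    7    8    9   10   11   12
a[i]    1    7    4   16   20   13   12   11   19    2    6   22   10
L[i]    1    2    2    3    4    3    3    3    4    2    3    5    4

2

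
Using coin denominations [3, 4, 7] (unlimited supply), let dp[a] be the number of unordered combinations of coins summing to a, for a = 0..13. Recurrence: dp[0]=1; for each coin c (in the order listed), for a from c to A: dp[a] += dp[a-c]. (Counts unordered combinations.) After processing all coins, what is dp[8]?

1

after  coin     0     1     2     3     4     5     6     7     8     9    10    11    12    13
          3     1     0     0     1     0     0     1     0     0     1     0     0     1     0
          4     1     0     0     1     1     0     1     1     1     1     1     1     2     1
          7     1     0     0     1     1     0     1     2     1     1     2     2     2     2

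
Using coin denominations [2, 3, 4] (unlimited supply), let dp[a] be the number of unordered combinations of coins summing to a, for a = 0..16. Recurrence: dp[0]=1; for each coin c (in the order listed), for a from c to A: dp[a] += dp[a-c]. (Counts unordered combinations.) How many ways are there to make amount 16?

10

after  coin     0     1     2     3     4     5     6     7     8     9    10    11    12    13    14    15    16
          2     1     0     1     0     1     0     1     0     1     0     1     0     1     0     1     0     1
          3     1     0     1     1     1     1     2     1     2     2     2     2     3     2     3     3     3
          4     1     0     1     1     2     1     3     2     4     3     5     4     7     5     8     7    10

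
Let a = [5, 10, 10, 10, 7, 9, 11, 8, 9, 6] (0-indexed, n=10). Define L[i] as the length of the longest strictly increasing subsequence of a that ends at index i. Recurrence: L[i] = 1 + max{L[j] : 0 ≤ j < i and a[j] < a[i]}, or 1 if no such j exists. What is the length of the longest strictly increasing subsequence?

4

   i    0    1    2    3    4    5    6    7    8    9
a[i]    5   10   10   10    7    9   11    8    9    6
L[i]    1    2    2    2    2    3    4    3    4    2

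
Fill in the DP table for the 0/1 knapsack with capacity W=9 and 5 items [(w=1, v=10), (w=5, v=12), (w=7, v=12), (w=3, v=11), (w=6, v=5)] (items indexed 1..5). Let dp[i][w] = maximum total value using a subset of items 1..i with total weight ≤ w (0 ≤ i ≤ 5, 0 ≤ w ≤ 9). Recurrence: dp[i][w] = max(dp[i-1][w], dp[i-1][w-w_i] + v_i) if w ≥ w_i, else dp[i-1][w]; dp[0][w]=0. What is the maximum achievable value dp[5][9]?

33

i\w   0   1   2   3   4   5   6   7   8   9
  0   0   0   0   0   0   0   0   0   0   0
  1   0  10  10  10  10  10  10  10  10  10
  2   0  10  10  10  10  12  22  22  22  22
  3   0  10  10  10  10  12  22  22  22  22
  4   0  10  10  11  21  21  22  22  23  33
  5   0  10  10  11  21  21  22  22  23  33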